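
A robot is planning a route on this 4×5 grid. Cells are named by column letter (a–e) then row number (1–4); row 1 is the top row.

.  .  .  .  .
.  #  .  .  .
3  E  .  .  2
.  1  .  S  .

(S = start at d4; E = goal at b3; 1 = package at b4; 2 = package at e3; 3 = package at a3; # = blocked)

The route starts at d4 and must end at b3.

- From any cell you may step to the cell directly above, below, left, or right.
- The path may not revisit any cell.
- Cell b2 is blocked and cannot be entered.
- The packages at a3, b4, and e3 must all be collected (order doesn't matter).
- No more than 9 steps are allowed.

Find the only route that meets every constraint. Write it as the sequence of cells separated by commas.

d4, e4, e3, d3, c3, c4, b4, a4, a3, b3

The budget equals the shortest possible length, so every move has to be on a shortest route through the required cells.
Route from d4: right to e4, up to e3, 2× left (reaching c3), down to c4, 2× left (reaching a4), up to a3, right to b3 — 9 moves in all.
Check: all required cells visited; 9 ≤ 9 moves.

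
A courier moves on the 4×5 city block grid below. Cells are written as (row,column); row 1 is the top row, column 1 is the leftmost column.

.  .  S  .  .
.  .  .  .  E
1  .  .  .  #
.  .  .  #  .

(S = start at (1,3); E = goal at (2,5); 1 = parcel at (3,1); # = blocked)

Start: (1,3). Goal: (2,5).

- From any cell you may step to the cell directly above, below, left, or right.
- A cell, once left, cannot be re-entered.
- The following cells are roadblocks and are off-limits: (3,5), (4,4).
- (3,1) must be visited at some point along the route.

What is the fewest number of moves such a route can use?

9

Any route passes through (3,1) somewhere between (1,3) and (2,5). Summing Manhattan distances along the two legs ((1,3) → (3,1) → (2,5)) gives a lower bound of 4 + 5 = 9 moves.
A route of 9 moves achieves this: (1,3) → (2,3) → (2,2) → (2,1) → (3,1) → (3,2) → (3,3) → (3,4) → (2,4) → (2,5).
Since 9 matches the lower bound, it is optimal.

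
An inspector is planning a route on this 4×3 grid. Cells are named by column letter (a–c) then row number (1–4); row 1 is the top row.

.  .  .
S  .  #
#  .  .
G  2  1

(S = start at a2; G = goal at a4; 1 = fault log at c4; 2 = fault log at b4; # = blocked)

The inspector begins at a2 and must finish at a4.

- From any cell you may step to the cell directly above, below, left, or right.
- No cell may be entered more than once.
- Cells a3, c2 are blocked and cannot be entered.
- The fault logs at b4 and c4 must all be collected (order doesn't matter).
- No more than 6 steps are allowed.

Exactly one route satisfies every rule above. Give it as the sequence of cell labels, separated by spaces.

The budget equals the shortest possible length, so every move has to be on a shortest route through the required cells.
Route from a2: right to b2, down to b3, right to c3, down to c4, 2× left (reaching a4) — 6 moves in all.
Check: all required cells visited; 6 ≤ 6 moves.

a2 b2 b3 c3 c4 b4 a4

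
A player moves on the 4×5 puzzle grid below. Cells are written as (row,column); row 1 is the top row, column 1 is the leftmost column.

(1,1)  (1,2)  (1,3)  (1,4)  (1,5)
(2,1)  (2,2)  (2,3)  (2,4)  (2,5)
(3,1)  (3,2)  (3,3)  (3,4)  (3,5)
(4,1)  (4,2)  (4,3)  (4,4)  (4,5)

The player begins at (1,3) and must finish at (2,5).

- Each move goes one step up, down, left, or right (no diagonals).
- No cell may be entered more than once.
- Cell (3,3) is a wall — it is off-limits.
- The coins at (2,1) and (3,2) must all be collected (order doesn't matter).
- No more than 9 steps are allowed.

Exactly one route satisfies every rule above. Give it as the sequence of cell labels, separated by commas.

(1,3), (1,2), (1,1), (2,1), (3,1), (3,2), (2,2), (2,3), (2,4), (2,5)

The budget equals the shortest possible length, so every move has to be on a shortest route through the required cells.
Route from (1,3): 2× left (reaching (1,1)), 2× down (reaching (3,1)), right to (3,2), up to (2,2), 3× right (reaching (2,5)) — 9 moves in all.
Check: all required cells visited; 9 ≤ 9 moves.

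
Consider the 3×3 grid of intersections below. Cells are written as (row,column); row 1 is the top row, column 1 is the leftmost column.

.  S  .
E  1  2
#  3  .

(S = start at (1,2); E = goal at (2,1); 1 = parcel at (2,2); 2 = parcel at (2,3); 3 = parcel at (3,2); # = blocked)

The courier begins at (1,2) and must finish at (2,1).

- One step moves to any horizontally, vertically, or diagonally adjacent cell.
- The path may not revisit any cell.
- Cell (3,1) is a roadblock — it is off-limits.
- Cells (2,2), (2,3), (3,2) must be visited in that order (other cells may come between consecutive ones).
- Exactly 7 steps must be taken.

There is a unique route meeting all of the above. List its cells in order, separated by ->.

(1,2) -> (1,1) -> (2,2) -> (1,3) -> (2,3) -> (3,3) -> (3,2) -> (2,1)

The waypoints must appear in the order (2,2), (2,3), (3,2), with no cell reused.
Route from (1,2): left to (1,1), down-right to (2,2), up-right to (1,3), 2× down (reaching (3,3)), left to (3,2), up-left to (2,1) — 7 moves in all.
Check: order respected (1 at step 2, 2 at step 4, 3 at step 6); 7 moves as required.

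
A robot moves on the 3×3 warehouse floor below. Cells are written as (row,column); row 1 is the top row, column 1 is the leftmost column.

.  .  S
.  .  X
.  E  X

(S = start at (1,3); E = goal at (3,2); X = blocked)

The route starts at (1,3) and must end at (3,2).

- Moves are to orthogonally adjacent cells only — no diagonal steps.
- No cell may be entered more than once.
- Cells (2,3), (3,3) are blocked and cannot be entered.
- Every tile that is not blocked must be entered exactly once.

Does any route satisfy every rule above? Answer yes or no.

no

Colour the cells like a checkerboard: each orthogonal step flips colour, so a Hamiltonian route alternates colours. Here there are 4 cells of one colour and 3 of the other, with start on the opposite colour to the goal — the counts and endpoints can't be arranged into an alternating sequence of length 7, so no Hamiltonian route exists.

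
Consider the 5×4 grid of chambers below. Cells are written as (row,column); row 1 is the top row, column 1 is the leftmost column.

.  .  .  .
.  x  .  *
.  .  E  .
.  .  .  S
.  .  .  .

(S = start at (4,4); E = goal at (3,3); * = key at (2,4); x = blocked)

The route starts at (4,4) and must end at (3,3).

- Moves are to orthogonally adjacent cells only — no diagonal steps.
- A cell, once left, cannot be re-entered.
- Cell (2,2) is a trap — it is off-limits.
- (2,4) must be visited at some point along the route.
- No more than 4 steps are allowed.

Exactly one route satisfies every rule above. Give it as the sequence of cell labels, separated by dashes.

The budget equals the shortest possible length, so every move has to be on a shortest route through the required cells.
Route from (4,4): 2× up (reaching (2,4)), left to (2,3), down to (3,3) — 4 moves in all.
Check: all required cells visited; 4 ≤ 4 moves.

(4,4) - (3,4) - (2,4) - (2,3) - (3,3)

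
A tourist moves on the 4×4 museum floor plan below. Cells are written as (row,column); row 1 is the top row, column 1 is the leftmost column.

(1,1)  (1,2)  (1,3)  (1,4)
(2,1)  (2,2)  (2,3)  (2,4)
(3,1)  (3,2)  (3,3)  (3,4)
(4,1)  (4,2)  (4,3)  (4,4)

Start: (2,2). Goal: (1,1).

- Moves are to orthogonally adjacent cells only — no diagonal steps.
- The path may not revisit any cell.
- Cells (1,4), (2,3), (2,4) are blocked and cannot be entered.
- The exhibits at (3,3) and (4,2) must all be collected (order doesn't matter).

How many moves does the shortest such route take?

8

Any route passes through (3,3) and (4,2) in some order between (2,2) and (1,1). Summing Manhattan distances along each leg and taking the cheapest ordering ((2,2) → (3,3) → (4,2) → (1,1)) gives a lower bound of 2 + 2 + 4 = 8 moves.
A route of 8 moves achieves this: (2,2) → (3,2) → (3,3) → (4,3) → (4,2) → (4,1) → (3,1) → (2,1) → (1,1).
Since 8 matches the lower bound, it is optimal.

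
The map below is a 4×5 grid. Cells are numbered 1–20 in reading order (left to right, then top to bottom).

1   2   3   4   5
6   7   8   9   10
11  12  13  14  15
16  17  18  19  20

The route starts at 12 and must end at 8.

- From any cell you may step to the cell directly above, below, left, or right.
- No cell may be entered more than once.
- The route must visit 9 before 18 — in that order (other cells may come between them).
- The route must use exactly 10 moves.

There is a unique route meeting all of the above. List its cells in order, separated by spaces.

12 7 2 3 4 9 14 19 18 13 8

The waypoints must appear in the order 9, 18, with no cell reused.
Route from 12: 2× up (reaching 2), 2× right (reaching 4), 3× down (reaching 19), left to 18, 2× up (reaching 8) — 10 moves in all.
Check: order respected (9 at step 5, 18 at step 8); 10 moves as required.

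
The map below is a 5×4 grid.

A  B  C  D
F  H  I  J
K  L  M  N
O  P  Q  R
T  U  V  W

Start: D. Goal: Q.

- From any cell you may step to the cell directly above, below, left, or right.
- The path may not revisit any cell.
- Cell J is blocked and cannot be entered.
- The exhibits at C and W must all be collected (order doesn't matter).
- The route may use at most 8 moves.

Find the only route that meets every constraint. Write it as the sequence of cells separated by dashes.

D - C - I - M - N - R - W - V - Q

The 8-move cap with required stops at C, W leaves no slack for detours.
Route from D: left 1 to C, down 2 to M, right 1 to N, down 2 to W, left 1 to V, up 1 to Q — 8 moves in all.
Check: all required cells visited; 8 ≤ 8 moves.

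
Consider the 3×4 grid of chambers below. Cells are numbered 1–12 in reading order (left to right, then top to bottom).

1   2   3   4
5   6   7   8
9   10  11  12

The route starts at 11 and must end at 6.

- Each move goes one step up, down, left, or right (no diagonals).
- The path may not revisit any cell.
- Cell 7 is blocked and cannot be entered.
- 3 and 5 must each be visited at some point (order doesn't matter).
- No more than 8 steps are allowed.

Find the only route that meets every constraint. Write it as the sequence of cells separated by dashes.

Any route must reach 3 and 5 and still end at 6 within 8 moves, so the order of the required stops is forced.
Route from 11: right 1 to 12, up 2 to 4, left 3 to 1, down 1 to 5, right 1 to 6 — 8 moves in all.
Check: all required cells visited; 8 ≤ 8 moves.

11 - 12 - 8 - 4 - 3 - 2 - 1 - 5 - 6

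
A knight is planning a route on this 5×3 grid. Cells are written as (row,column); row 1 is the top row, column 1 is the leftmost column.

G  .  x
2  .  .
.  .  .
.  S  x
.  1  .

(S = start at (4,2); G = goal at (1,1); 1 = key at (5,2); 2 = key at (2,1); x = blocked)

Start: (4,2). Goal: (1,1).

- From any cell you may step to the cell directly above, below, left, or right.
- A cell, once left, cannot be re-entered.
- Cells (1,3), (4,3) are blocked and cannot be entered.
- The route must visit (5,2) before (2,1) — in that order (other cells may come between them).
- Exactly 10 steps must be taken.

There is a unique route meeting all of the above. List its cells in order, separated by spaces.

The waypoints must appear in the order (5,2), (2,1), with no cell reused.
Route from (4,2): down 1 to (5,2), left 1 to (5,1), up 2 to (3,1), right 2 to (3,3), up 1 to (2,3), left 2 to (2,1), up 1 to (1,1) — 10 moves in all.
Check: order respected (1 at step 1, 2 at step 9); 10 moves as required.

(4,2) (5,2) (5,1) (4,1) (3,1) (3,2) (3,3) (2,3) (2,2) (2,1) (1,1)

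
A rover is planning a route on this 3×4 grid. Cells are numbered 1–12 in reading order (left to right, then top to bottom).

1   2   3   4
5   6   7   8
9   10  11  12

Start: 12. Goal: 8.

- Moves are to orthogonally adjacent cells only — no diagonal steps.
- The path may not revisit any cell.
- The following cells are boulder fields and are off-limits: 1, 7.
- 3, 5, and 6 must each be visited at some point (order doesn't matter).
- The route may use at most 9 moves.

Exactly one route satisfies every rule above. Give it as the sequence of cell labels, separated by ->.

12 -> 11 -> 10 -> 9 -> 5 -> 6 -> 2 -> 3 -> 4 -> 8

Any route must reach 3, 5, and 6 and still end at 8 within 9 moves, so the order of the required stops is forced.
Route from 12: 3× left (reaching 9), up to 5, right to 6, up to 2, 2× right (reaching 4), down to 8 — 9 moves in all.
Check: all required cells visited; 9 ≤ 9 moves.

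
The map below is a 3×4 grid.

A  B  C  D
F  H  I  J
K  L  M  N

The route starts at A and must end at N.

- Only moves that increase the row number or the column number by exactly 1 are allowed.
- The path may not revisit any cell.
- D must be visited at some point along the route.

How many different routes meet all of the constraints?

A right/down-only route from A to N makes exactly 2 down-moves and 3 right-moves in some order.
With no other constraints that would be C(5,2) = 10 routes.
Split at D and multiply the segment counts: A→D: 1; D→N: 1; product = 1.
That gives 1 route.

1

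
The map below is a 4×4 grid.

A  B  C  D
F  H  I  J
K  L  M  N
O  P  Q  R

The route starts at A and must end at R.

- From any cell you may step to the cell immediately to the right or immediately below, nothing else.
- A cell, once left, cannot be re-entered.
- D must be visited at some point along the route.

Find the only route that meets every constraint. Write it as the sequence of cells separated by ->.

A -> B -> C -> D -> J -> N -> R

Moves only go right or down, so the column and row indices never decrease.
Route from A: 3× right (reaching D), 3× down (reaching R) — 6 moves in all.
Check: all required cells visited.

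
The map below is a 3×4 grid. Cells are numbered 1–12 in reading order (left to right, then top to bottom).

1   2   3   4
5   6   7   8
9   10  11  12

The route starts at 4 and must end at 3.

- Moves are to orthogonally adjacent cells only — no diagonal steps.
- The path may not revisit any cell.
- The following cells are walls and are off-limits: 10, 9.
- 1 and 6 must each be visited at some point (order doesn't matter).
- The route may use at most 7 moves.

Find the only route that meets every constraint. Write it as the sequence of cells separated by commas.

4, 8, 7, 6, 5, 1, 2, 3

The budget equals the shortest possible length, so every move has to be on a shortest route through the required cells.
Route from 4: down to 8, 3× left (reaching 5), up to 1, 2× right (reaching 3) — 7 moves in all.
Check: all required cells visited; 7 ≤ 7 moves.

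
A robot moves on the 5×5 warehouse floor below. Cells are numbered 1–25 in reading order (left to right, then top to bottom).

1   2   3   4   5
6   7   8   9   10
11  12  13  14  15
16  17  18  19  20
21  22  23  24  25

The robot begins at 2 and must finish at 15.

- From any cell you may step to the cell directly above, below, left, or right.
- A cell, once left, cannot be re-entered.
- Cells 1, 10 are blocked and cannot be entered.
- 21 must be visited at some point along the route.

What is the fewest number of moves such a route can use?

Any route passes through 21 somewhere between 2 and 15. Summing Manhattan distances along the two legs (2 → 21 → 15) gives a lower bound of 5 + 6 = 11 moves.
A route of 11 moves achieves this: 2 → 7 → 12 → 17 → 16 → 21 → 22 → 23 → 18 → 13 → 14 → 15.
Since 11 matches the lower bound, it is optimal.

11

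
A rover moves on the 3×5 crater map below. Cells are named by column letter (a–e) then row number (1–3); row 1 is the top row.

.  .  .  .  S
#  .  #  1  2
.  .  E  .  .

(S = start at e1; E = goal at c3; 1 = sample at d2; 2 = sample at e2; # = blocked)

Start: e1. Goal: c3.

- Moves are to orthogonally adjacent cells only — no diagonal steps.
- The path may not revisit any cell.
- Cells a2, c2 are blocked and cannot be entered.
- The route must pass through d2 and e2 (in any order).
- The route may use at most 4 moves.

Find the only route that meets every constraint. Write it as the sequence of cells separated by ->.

Any route must reach d2 and e2 and still end at c3 within 4 moves, so the order of the required stops is forced.
Route from e1: down 1 to e2, left 1 to d2, down 1 to d3, left 1 to c3 — 4 moves in all.
Check: all required cells visited; 4 ≤ 4 moves.

e1 -> e2 -> d2 -> d3 -> c3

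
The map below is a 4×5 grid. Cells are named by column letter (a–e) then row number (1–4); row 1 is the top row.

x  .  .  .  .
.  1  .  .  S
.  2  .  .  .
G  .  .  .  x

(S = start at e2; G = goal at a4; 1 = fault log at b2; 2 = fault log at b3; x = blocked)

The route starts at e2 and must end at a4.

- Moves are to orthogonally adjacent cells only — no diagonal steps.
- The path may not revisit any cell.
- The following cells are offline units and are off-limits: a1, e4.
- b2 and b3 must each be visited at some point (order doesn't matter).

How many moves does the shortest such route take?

6

Any route passes through b2 and b3 in some order between e2 and a4. Summing Manhattan distances along each leg and taking the cheapest ordering (e2 → b2 → b3 → a4) gives a lower bound of 3 + 1 + 2 = 6 moves.
A route of 6 moves achieves this: e2 → d2 → c2 → b2 → b3 → b4 → a4.
Since 6 matches the lower bound, it is optimal.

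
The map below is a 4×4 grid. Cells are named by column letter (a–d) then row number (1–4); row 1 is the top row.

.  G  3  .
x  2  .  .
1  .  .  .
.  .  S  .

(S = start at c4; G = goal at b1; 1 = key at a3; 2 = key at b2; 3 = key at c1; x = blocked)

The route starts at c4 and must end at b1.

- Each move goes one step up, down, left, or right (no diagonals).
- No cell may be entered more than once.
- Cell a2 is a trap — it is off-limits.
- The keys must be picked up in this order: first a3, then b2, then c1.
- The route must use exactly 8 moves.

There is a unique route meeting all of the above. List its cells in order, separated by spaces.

The waypoints must appear in the order a3, b2, c1, with no cell reused.
Route from c4: left 2 to a4, up 1 to a3, right 1 to b3, up 1 to b2, right 1 to c2, up 1 to c1, left 1 to b1 — 8 moves in all.
Check: order respected (1 at step 3, 2 at step 5, 3 at step 7); 8 moves as required.

c4 b4 a4 a3 b3 b2 c2 c1 b1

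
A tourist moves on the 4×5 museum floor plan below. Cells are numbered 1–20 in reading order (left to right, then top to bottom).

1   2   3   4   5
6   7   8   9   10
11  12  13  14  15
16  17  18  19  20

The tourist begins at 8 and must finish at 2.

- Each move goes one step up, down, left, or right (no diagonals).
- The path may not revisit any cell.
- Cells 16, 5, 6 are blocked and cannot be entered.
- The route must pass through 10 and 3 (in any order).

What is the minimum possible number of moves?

8

Any route passes through 10 and 3 in some order between 8 and 2. Summing Manhattan distances along each leg and taking the cheapest ordering (8 → 10 → 3 → 2) gives a lower bound of 2 + 3 + 1 = 6 moves.
The shortest route satisfying every rule uses 8 moves: 8 → 13 → 14 → 15 → 10 → 9 → 4 → 3 → 2.
The bound of 6 isn't tight here; checking systematically, no route of length 6 through 7 satisfies every constraint, so 8 is the minimum.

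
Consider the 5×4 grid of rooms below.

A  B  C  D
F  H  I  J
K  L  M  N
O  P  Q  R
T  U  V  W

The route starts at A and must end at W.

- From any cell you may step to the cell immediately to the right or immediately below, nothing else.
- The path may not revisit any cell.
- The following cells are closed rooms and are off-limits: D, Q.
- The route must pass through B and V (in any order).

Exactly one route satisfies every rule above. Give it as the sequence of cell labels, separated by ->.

Moves only go right or down, so the column and row indices never decrease.
Route from A: right to B, 4× down (reaching U), 2× right (reaching W) — 7 moves in all.
Check: all required cells visited.

A -> B -> H -> L -> P -> U -> V -> W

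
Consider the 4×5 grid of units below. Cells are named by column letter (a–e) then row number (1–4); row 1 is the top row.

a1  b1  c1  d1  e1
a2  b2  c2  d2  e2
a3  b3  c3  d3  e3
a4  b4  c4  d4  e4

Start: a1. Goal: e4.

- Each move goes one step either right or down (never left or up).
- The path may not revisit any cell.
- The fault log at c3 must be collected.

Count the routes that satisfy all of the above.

A right/down-only route from a1 to e4 makes exactly 3 down-moves and 4 right-moves in some order.
With no other constraints that would be C(7,3) = 35 routes.
Split at c3 and multiply the segment counts: a1→c3: 6; c3→e4: 3; product = 18.
That gives 18 routes.

18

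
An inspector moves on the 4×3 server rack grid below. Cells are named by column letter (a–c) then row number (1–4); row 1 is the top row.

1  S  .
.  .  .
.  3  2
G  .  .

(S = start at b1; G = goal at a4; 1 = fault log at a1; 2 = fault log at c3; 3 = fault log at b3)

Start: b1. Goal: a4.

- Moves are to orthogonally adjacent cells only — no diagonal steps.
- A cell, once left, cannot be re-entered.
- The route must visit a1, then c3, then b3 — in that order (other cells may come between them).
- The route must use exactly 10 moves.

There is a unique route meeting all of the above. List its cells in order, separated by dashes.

b1 - a1 - a2 - b2 - c2 - c3 - c4 - b4 - b3 - a3 - a4

The waypoints must appear in the order a1, c3, b3, with no cell reused.
Route from b1: left to a1, down to a2, 2× right (reaching c2), 2× down (reaching c4), left to b4, up to b3, left to a3, down to a4 — 10 moves in all.
Check: order respected (1 at step 1, 2 at step 5, 3 at step 8); 10 moves as required.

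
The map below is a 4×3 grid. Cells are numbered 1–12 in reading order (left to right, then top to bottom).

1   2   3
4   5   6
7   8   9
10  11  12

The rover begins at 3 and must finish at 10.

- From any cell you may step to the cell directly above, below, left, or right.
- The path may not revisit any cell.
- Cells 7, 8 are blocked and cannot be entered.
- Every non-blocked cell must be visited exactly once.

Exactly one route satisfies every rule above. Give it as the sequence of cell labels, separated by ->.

3 -> 2 -> 1 -> 4 -> 5 -> 6 -> 9 -> 12 -> 11 -> 10

Need to visit all 10 open cells exactly once, starting at 3 and ending at 10.
Cell 11 has only two open neighbours (10 and 12), so the path must pass straight through it: one of those is the cell it's entered from and the other is where it exits.
Route from 3: left 2 to 1, down 1 to 4, right 2 to 6, down 2 to 12, left 2 to 10 — 9 moves in all.
Check: all 10 open cells covered.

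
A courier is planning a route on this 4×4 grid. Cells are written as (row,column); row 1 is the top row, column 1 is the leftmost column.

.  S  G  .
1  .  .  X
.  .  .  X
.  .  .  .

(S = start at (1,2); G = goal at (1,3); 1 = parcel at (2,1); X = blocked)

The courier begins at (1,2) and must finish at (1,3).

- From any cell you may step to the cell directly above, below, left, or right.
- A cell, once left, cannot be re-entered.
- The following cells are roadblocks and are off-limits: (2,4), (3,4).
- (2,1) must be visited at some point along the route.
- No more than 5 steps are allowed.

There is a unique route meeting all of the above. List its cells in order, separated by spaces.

The 5-move cap with required stops at (2,1) leaves no slack for detours.
Route from (1,2): left to (1,1), down to (2,1), 2× right (reaching (2,3)), up to (1,3) — 5 moves in all.
Check: all required cells visited; 5 ≤ 5 moves.

(1,2) (1,1) (2,1) (2,2) (2,3) (1,3)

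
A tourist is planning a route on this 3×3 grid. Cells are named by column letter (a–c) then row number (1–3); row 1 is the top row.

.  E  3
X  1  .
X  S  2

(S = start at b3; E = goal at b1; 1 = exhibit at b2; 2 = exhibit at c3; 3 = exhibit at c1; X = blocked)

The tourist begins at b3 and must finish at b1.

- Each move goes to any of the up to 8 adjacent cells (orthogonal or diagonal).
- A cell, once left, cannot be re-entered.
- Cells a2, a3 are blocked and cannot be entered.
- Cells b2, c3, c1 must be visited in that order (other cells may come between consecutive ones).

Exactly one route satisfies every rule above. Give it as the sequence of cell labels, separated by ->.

b3 -> b2 -> c3 -> c2 -> c1 -> b1

The waypoints must appear in the order b2, c3, c1, with no cell reused.
Route from b3: up 1 to b2, down-right 1 to c3, up 2 to c1, left 1 to b1 — 5 moves in all.
Check: order respected (1 at step 1, 2 at step 2, 3 at step 4).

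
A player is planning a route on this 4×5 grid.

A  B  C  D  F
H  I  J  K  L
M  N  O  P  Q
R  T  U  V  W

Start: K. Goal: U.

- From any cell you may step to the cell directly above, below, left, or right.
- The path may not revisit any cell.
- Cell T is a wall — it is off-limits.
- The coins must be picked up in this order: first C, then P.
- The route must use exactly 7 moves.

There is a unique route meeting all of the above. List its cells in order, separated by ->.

K -> D -> C -> J -> O -> P -> V -> U

The waypoints must appear in the order C, P, with no cell reused.
Route from K: up to D, left to C, 2× down (reaching O), right to P, down to V, left to U — 7 moves in all.
Check: order respected (C at step 2, P at step 5); 7 moves as required.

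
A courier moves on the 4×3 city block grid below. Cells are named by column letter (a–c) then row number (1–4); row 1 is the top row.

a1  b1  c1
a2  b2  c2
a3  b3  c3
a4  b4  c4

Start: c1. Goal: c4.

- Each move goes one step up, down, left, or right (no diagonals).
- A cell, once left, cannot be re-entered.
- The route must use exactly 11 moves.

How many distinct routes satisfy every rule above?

4

Need simple routes of exactly 11 moves from c1 to c4 (Manhattan distance 3, so 4 moves are spent on a detour and 4 undoing it).
Enumerating: c1 c2 c3 b3 b2 b1 a1 a2 a3 a4 b4 c4 | c1 c2 b2 b1 a1 a2 a3 a4 b4 b3 c3 c4 | c1 b1 a1 a2 a3 a4 b4 b3 b2 c2 c3 c4 | c1 b1 a1 a2 b2 c2 c3 b3 a3 a4 b4 c4.
That gives 4 routes.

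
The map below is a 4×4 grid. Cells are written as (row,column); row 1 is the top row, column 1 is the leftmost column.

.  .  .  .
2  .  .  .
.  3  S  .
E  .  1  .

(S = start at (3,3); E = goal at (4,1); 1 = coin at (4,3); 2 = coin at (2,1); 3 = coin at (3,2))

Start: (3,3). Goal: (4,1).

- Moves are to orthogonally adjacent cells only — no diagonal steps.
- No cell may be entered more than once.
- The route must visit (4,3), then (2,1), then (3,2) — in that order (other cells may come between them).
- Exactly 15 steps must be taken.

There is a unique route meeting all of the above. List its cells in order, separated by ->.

(3,3) -> (4,3) -> (4,4) -> (3,4) -> (2,4) -> (1,4) -> (1,3) -> (2,3) -> (2,2) -> (1,2) -> (1,1) -> (2,1) -> (3,1) -> (3,2) -> (4,2) -> (4,1)

The waypoints must appear in the order (4,3), (2,1), (3,2), with no cell reused.
Route from (3,3): down to (4,3), right to (4,4), 3× up (reaching (1,4)), left to (1,3), down to (2,3), left to (2,2), up to (1,2), left to (1,1), 2× down (reaching (3,1)), right to (3,2), down to (4,2), left to (4,1) — 15 moves in all.
Check: order respected (1 at step 1, 2 at step 11, 3 at step 13); 15 moves as required.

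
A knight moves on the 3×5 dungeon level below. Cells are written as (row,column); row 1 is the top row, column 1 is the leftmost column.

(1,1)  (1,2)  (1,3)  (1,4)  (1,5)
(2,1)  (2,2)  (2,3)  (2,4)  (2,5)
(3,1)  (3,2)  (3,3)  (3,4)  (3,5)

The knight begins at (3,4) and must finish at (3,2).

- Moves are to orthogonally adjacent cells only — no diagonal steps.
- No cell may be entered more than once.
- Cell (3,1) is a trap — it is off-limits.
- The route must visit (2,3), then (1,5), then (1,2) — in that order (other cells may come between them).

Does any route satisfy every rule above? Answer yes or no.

yes

One route that works: (3,4) → (3,3) → (2,3) → (2,4) → (2,5) → (1,5) → (1,4) → (1,3) → (1,2) → (2,2) → (3,2).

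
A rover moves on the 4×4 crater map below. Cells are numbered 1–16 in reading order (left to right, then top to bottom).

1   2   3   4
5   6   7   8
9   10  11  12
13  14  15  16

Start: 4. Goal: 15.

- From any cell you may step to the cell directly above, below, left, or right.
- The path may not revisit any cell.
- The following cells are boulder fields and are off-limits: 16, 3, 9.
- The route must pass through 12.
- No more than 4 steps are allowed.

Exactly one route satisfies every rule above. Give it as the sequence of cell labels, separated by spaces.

Any route must reach 12 and still end at 15 within 4 moves, so the order of the required stops is forced.
Route from 4: down 2 to 12, left 1 to 11, down 1 to 15 — 4 moves in all.
Check: all required cells visited; 4 ≤ 4 moves.

4 8 12 11 15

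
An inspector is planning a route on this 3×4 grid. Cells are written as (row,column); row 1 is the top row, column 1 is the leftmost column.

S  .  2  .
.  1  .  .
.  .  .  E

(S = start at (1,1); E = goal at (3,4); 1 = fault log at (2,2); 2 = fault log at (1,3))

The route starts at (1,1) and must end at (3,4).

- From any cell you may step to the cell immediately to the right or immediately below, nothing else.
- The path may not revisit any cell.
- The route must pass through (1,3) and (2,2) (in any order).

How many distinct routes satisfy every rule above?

A right/down-only route from (1,1) to (3,4) makes exactly 2 down-moves and 3 right-moves in some order.
With no other constraints that would be C(5,2) = 10 routes.
(2,2) is below but to the left of (1,3): going (1,3) → (2,2) would need a leftward move and (2,2) → (1,3) an upward move, so no right/down-only route can visit both required cells.
No route satisfies every constraint, so the count is 0.

0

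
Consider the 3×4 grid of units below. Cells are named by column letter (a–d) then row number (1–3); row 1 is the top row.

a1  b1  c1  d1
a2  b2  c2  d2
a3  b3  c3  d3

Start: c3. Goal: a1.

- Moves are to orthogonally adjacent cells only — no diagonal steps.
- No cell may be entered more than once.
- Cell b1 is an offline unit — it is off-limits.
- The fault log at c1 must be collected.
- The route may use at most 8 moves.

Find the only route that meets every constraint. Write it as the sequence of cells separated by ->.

Any route must reach c1 and still end at a1 within 8 moves, so the order of the required stops is forced.
Route from c3: right 1 to d3, up 2 to d1, left 1 to c1, down 1 to c2, left 2 to a2, up 1 to a1 — 8 moves in all.
Check: all required cells visited; 8 ≤ 8 moves.

c3 -> d3 -> d2 -> d1 -> c1 -> c2 -> b2 -> a2 -> a1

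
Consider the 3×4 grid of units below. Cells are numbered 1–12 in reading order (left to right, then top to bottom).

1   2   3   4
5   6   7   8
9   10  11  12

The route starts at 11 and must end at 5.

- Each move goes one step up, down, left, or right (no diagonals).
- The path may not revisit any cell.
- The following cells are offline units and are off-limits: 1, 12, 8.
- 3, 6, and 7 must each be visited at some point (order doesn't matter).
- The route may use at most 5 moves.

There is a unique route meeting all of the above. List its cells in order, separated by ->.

11 -> 7 -> 3 -> 2 -> 6 -> 5

The budget equals the shortest possible length, so every move has to be on a shortest route through the required cells.
Route from 11: up 2 to 3, left 1 to 2, down 1 to 6, left 1 to 5 — 5 moves in all.
Check: all required cells visited; 5 ≤ 5 moves.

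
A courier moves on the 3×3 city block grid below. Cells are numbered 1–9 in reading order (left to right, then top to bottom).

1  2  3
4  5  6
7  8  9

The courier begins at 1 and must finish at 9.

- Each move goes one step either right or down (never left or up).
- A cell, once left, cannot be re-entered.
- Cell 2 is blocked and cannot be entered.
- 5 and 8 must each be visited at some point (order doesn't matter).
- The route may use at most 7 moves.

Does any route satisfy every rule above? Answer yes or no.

One route that works: 1 → 4 → 5 → 8 → 9.

yes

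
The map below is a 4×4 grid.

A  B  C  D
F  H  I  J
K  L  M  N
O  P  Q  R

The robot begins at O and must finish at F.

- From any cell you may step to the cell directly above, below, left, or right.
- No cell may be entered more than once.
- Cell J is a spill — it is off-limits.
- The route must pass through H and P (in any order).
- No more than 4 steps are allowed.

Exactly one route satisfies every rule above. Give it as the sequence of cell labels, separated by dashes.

O - P - L - H - F

The 4-move cap with required stops at H, P leaves no slack for detours.
Route from O: right to P, 2× up (reaching H), left to F — 4 moves in all.
Check: all required cells visited; 4 ≤ 4 moves.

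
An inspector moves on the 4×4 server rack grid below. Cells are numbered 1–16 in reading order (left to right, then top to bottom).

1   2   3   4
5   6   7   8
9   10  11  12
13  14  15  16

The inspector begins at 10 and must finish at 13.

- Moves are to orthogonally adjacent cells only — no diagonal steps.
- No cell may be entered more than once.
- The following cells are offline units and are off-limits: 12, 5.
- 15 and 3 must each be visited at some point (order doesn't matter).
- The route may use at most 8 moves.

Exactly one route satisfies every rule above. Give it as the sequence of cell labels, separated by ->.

Any route must reach 15 and 3 and still end at 13 within 8 moves, so the order of the required stops is forced.
Route from 10: 2× up (reaching 2), right to 3, 3× down (reaching 15), 2× left (reaching 13) — 8 moves in all.
Check: all required cells visited; 8 ≤ 8 moves.

10 -> 6 -> 2 -> 3 -> 7 -> 11 -> 15 -> 14 -> 13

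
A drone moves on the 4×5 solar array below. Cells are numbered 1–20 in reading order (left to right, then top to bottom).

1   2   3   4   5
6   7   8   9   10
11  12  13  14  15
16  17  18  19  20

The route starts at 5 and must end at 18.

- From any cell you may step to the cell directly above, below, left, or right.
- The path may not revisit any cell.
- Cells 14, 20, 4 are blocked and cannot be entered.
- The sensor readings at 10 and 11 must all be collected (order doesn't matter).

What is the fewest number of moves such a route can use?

9

Any route passes through 10 and 11 in some order between 5 and 18. Summing Manhattan distances along each leg and taking the cheapest ordering (5 → 10 → 11 → 18) gives a lower bound of 1 + 5 + 3 = 9 moves.
A route of 9 moves achieves this: 5 → 10 → 9 → 8 → 13 → 12 → 11 → 16 → 17 → 18.
Since 9 matches the lower bound, it is optimal.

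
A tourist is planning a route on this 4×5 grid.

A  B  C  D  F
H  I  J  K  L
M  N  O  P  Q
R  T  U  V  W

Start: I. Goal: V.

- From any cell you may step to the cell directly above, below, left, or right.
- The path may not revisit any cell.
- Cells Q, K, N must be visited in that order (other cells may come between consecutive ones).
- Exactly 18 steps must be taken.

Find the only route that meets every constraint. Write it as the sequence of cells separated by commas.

The waypoints must appear in the order Q, K, N, with no cell reused.
Route from I: left 1 to H, up 1 to A, right 4 to F, down 2 to Q, left 1 to P, up 1 to K, left 1 to J, down 1 to O, left 2 to M, down 1 to R, right 3 to V — 18 moves in all.
Check: order respected (Q at step 8, K at step 10, N at step 13); 18 moves as required.

I, H, A, B, C, D, F, L, Q, P, K, J, O, N, M, R, T, U, V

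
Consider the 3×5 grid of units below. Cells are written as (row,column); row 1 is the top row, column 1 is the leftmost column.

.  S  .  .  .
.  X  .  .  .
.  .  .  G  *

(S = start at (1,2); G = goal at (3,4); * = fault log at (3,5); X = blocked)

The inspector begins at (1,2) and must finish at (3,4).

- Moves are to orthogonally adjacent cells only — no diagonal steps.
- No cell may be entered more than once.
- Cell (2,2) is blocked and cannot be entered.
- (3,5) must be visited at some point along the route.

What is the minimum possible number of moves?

6

Any route passes through (3,5) somewhere between (1,2) and (3,4). Summing Manhattan distances along the two legs ((1,2) → (3,5) → (3,4)) gives a lower bound of 5 + 1 = 6 moves.
A route of 6 moves achieves this: (1,2) → (1,3) → (2,3) → (2,4) → (2,5) → (3,5) → (3,4).
Since 6 matches the lower bound, it is optimal.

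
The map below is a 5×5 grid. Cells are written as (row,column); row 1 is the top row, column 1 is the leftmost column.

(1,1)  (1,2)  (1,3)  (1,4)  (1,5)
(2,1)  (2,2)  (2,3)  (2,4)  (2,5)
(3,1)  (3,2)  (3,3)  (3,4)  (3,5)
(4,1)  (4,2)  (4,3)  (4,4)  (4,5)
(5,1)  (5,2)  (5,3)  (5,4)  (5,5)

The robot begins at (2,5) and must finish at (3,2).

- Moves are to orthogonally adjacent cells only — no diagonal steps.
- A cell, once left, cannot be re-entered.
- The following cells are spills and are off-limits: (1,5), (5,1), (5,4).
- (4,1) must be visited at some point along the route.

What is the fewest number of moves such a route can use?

8

Any route passes through (4,1) somewhere between (2,5) and (3,2). Summing Manhattan distances along the two legs ((2,5) → (4,1) → (3,2)) gives a lower bound of 6 + 2 = 8 moves.
A route of 8 moves achieves this: (2,5) → (3,5) → (4,5) → (4,4) → (4,3) → (4,2) → (4,1) → (3,1) → (3,2).
Since 8 matches the lower bound, it is optimal.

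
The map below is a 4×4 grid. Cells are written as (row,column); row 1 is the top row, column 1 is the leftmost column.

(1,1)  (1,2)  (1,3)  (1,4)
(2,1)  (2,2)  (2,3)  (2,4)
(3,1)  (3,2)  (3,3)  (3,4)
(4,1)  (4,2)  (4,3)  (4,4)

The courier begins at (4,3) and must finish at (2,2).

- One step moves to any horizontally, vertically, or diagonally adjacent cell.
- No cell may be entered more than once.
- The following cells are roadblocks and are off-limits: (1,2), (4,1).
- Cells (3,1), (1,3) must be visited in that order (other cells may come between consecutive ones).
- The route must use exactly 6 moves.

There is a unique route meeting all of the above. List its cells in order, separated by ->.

The waypoints must appear in the order (3,1), (1,3), with no cell reused.
Route from (4,3): left 1 to (4,2), up-left 1 to (3,1), right 1 to (3,2), up-right 1 to (2,3), up 1 to (1,3), down-left 1 to (2,2) — 6 moves in all.
Check: order respected ((3,1) at step 2, (1,3) at step 5); 6 moves as required.

(4,3) -> (4,2) -> (3,1) -> (3,2) -> (2,3) -> (1,3) -> (2,2)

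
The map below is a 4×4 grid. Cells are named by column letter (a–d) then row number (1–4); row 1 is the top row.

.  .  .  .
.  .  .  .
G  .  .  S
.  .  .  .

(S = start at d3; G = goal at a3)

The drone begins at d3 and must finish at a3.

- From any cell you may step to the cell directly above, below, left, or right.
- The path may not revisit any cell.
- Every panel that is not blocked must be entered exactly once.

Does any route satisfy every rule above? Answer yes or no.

yes

One route that works: d3 → d4 → c4 → c3 → c2 → d2 → d1 → c1 → b1 → a1 → a2 → b2 → b3 → b4 → a4 → a3.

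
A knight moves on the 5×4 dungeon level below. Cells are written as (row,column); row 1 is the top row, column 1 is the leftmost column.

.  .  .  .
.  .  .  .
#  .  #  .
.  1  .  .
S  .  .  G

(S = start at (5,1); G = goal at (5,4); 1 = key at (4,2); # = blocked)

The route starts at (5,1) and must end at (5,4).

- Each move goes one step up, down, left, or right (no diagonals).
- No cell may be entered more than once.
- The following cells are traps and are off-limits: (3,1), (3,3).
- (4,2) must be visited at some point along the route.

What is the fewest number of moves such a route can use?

5

Any route passes through (4,2) somewhere between (5,1) and (5,4). Summing Manhattan distances along the two legs ((5,1) → (4,2) → (5,4)) gives a lower bound of 2 + 3 = 5 moves.
A route of 5 moves achieves this: (5,1) → (4,1) → (4,2) → (5,2) → (5,3) → (5,4).
Since 5 matches the lower bound, it is optimal.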